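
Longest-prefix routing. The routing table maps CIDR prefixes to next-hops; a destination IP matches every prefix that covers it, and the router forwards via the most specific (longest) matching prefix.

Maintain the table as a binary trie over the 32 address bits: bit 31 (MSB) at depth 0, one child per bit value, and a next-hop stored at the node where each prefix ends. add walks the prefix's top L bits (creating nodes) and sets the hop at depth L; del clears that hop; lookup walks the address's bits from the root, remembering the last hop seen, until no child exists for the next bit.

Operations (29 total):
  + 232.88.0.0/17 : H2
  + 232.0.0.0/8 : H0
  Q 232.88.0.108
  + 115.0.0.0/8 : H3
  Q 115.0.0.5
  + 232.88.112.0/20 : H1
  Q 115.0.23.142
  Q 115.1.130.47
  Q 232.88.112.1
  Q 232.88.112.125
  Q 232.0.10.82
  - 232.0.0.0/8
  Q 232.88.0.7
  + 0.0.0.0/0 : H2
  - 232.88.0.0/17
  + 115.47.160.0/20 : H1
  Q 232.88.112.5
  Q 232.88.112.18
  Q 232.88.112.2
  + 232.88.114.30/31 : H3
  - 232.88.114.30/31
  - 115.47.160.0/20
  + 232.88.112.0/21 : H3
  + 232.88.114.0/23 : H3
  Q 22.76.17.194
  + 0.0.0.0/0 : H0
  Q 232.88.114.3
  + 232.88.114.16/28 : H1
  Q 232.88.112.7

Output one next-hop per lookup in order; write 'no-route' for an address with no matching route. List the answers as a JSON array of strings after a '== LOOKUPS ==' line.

Trace:
  + 232.88.0.0/17 (H2) depth=17
  + 232.0.0.0/8 (H0) depth=8
  ? 232.88.0.108  path d0:-→d1:-→d2:-→d3:-→d4:-→d5:-→d6:-→d7:-→d8:H0→d9:-→d10:-→d11:-→d12:-→d13:-→d14:-→d15:-→d16:-→d17:H2  best=H2
  + 115.0.0.0/8 (H3) depth=8
  ? 115.0.0.5  path d0:-→d1:-→d2:-→d3:-→d4:-→d5:-→d6:-→d7:-→d8:H3  best=H3
  + 232.88.112.0/20 (H1) depth=20
  ? 115.0.23.142  path d0:-→d1:-→d2:-→d3:-→d4:-→d5:-→d6:-→d7:-→d8:H3  best=H3
  ? 115.1.130.47  path d0:-→d1:-→d2:-→d3:-→d4:-→d5:-→d6:-→d7:-→d8:H3  best=H3
  ? 232.88.112.1  path d0:-→d1:-→d2:-→d3:-→d4:-→d5:-→d6:-→d7:-→d8:H0→d9:-→d10:-→d11:-→d12:-→d13:-→d14:-→d15:-→d16:-→d17:H2→d18:-→d19:-→d20:H1  best=H1
  ? 232.88.112.125  path d0:-→d1:-→d2:-→d3:-→d4:-→d5:-→d6:-→d7:-→d8:H0→d9:-→d10:-→d11:-→d12:-→d13:-→d14:-→d15:-→d16:-→d17:H2→d18:-→d19:-→d20:H1  best=H1
  ? 232.0.10.82  path d0:-→d1:-→d2:-→d3:-→d4:-→d5:-→d6:-→d7:-→d8:H0→d9:-  best=H0
  del 232.0.0.0/8 (clear depth 8)
  ? 232.88.0.7  path d0:-→d1:-→d2:-→d3:-→d4:-→d5:-→d6:-→d7:-→d8:-→d9:-→d10:-→d11:-→d12:-→d13:-→d14:-→d15:-→d16:-→d17:H2  best=H2
  + 0.0.0.0/0 (H2) depth=0
  del 232.88.0.0/17 (clear depth 17)
  + 115.47.160.0/20 (H1) depth=20
  ? 232.88.112.5  path d0:H2→d1:-→d2:-→d3:-→d4:-→d5:-→d6:-→d7:-→d8:-→d9:-→d10:-→d11:-→d12:-→d13:-→d14:-→d15:-→d16:-→d17:-→d18:-→d19:-→d20:H1  best=H1
  ? 232.88.112.18  path d0:H2→d1:-→d2:-→d3:-→d4:-→d5:-→d6:-→d7:-→d8:-→d9:-→d10:-→d11:-→d12:-→d13:-→d14:-→d15:-→d16:-→d17:-→d18:-→d19:-→d20:H1  best=H1
  ? 232.88.112.2  path d0:H2→d1:-→d2:-→d3:-→d4:-→d5:-→d6:-→d7:-→d8:-→d9:-→d10:-→d11:-→d12:-→d13:-→d14:-→d15:-→d16:-→d17:-→d18:-→d19:-→d20:H1  best=H1
  + 232.88.114.30/31 (H3) depth=31
  del 232.88.114.30/31 (clear depth 31)
  del 115.47.160.0/20 (clear depth 20)
  + 232.88.112.0/21 (H3) depth=21
  + 232.88.114.0/23 (H3) depth=23
  ? 22.76.17.194  path d0:H2→d1:-  best=H2
  + 0.0.0.0/0 (H0) depth=0
  ? 232.88.114.3  path d0:H0→d1:-→d2:-→d3:-→d4:-→d5:-→d6:-→d7:-→d8:-→d9:-→d10:-→d11:-→d12:-→d13:-→d14:-→d15:-→d16:-→d17:-→d18:-→d19:-→d20:H1→d21:H3→d22:-→d23:H3→d24:-→d25:-→d26:-→d27:-  best=H3
  + 232.88.114.16/28 (H1) depth=28
  ? 232.88.112.7  path d0:H0→d1:-→d2:-→d3:-→d4:-→d5:-→d6:-→d7:-→d8:-→d9:-→d10:-→d11:-→d12:-→d13:-→d14:-→d15:-→d16:-→d17:-→d18:-→d19:-→d20:H1→d21:H3→d22:-  best=H3

== LOOKUPS ==
["H2","H3","H3","H3","H1","H1","H0","H2","H1","H1","H1","H2","H3","H3"]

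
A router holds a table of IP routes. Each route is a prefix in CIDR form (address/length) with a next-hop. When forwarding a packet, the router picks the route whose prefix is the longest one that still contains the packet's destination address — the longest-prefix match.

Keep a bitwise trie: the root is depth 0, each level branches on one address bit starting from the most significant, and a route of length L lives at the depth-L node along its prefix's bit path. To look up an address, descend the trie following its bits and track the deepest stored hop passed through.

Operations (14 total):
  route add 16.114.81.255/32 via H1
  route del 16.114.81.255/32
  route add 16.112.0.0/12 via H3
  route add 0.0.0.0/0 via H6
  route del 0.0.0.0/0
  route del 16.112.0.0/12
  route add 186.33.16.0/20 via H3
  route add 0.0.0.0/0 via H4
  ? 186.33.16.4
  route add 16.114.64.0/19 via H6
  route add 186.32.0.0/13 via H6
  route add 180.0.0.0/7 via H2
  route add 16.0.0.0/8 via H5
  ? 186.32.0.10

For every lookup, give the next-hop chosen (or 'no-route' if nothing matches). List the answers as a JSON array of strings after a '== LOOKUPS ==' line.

Trace:
  add 16.114.81.255/32 -> H1 at depth 32
  del 16.114.81.255/32 (clear depth 32)
  add 16.112.0.0/12 -> H3 at depth 12
  add 0.0.0.0/0 -> H6 at depth 0
  del 0.0.0.0/0 (clear depth 0)
  del 16.112.0.0/12 (clear depth 12)
  add 186.33.16.0/20 -> H3 at depth 20
  add 0.0.0.0/0 -> H4 at depth 0
  lookup 186.33.16.4: bits 10111010001000010001 walk d0:H4→d1:-→d2:-→d3:-→d4:-→d5:-→d6:-→d7:-→d8:-→d9:-→d10:-→d11:-→d12:-→d13:-→d14:-→d15:-→d16:-→d17:-→d18:-→d19:-→d20:H3 -> H3
  add 16.114.64.0/19 -> H6 at depth 19
  add 186.32.0.0/13 -> H6 at depth 13
  add 180.0.0.0/7 -> H2 at depth 7
  add 16.0.0.0/8 -> H5 at depth 8
  lookup 186.32.0.10: bits 101110100010000 walk d0:H4→d1:-→d2:-→d3:-→d4:-→d5:-→d6:-→d7:-→d8:-→d9:-→d10:-→d11:-→d12:-→d13:H6→d14:-→d15:- -> H6

== LOOKUPS ==
["H3","H6"]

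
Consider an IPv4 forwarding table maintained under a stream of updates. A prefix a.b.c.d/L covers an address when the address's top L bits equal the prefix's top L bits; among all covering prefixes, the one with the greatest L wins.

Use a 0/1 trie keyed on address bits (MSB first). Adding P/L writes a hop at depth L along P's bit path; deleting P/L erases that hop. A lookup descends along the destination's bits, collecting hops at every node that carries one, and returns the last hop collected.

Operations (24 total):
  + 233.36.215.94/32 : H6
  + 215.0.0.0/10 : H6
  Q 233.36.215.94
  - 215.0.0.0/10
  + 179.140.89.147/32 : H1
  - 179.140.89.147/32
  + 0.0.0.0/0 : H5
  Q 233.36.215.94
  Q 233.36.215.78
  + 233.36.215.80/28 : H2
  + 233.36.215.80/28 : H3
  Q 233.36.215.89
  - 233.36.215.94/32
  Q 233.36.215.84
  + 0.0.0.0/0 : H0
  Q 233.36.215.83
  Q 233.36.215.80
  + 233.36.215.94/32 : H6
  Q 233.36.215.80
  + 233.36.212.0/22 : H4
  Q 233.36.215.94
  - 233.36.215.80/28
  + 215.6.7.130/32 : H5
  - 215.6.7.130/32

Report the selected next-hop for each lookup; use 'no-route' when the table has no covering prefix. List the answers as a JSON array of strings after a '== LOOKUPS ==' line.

Process each operation:
  + 233.36.215.94/32 (H6) depth=32
  + 215.0.0.0/10 (H6) depth=10
  lookup 233.36.215.94: bits 11101001001001001101011101011110 walk d0:-→d1:-→d2:-→d3:-→d4:-→d5:-→d6:-→d7:-→d8:-→d9:-→d10:-→d11:-→d12:-→d13:-→d14:-→d15:-→d16:-→d17:-→d18:-→d19:-→d20:-→d21:-→d22:-→d23:-→d24:-→d25:-→d26:-→d27:-→d28:-→d29:-→d30:-→d31:-→d32:H6 -> H6
  del 215.0.0.0/10 (clear depth 10)
  + 179.140.89.147/32 (H1) depth=32
  del 179.140.89.147/32 (clear depth 32)
  + 0.0.0.0/0 (H5) depth=0
  lookup 233.36.215.94: bits 11101001001001001101011101011110 walk d0:H5→d1:-→d2:-→d3:-→d4:-→d5:-→d6:-→d7:-→d8:-→d9:-→d10:-→d11:-→d12:-→d13:-→d14:-→d15:-→d16:-→d17:-→d18:-→d19:-→d20:-→d21:-→d22:-→d23:-→d24:-→d25:-→d26:-→d27:-→d28:-→d29:-→d30:-→d31:-→d32:H6 -> H6
  lookup 233.36.215.78: bits 111010010010010011010111010 walk d0:H5→d1:-→d2:-→d3:-→d4:-→d5:-→d6:-→d7:-→d8:-→d9:-→d10:-→d11:-→d12:-→d13:-→d14:-→d15:-→d16:-→d17:-→d18:-→d19:-→d20:-→d21:-→d22:-→d23:-→d24:-→d25:-→d26:-→d27:- -> H5
  + 233.36.215.80/28 (H2) depth=28
  + 233.36.215.80/28 (H3) depth=28
  lookup 233.36.215.89: bits 11101001001001001101011101011 walk d0:H5→d1:-→d2:-→d3:-→d4:-→d5:-→d6:-→d7:-→d8:-→d9:-→d10:-→d11:-→d12:-→d13:-→d14:-→d15:-→d16:-→d17:-→d18:-→d19:-→d20:-→d21:-→d22:-→d23:-→d24:-→d25:-→d26:-→d27:-→d28:H3→d29:- -> H3
  del 233.36.215.94/32 (clear depth 32)
  lookup 233.36.215.84: bits 1110100100100100110101110101 walk d0:H5→d1:-→d2:-→d3:-→d4:-→d5:-→d6:-→d7:-→d8:-→d9:-→d10:-→d11:-→d12:-→d13:-→d14:-→d15:-→d16:-→d17:-→d18:-→d19:-→d20:-→d21:-→d22:-→d23:-→d24:-→d25:-→d26:-→d27:-→d28:H3 -> H3
  + 0.0.0.0/0 (H0) depth=0
  lookup 233.36.215.83: bits 1110100100100100110101110101 walk d0:H0→d1:-→d2:-→d3:-→d4:-→d5:-→d6:-→d7:-→d8:-→d9:-→d10:-→d11:-→d12:-→d13:-→d14:-→d15:-→d16:-→d17:-→d18:-→d19:-→d20:-→d21:-→d22:-→d23:-→d24:-→d25:-→d26:-→d27:-→d28:H3 -> H3
  lookup 233.36.215.80: bits 1110100100100100110101110101 walk d0:H0→d1:-→d2:-→d3:-→d4:-→d5:-→d6:-→d7:-→d8:-→d9:-→d10:-→d11:-→d12:-→d13:-→d14:-→d15:-→d16:-→d17:-→d18:-→d19:-→d20:-→d21:-→d22:-→d23:-→d24:-→d25:-→d26:-→d27:-→d28:H3 -> H3
  + 233.36.215.94/32 (H6) depth=32
  lookup 233.36.215.80: bits 1110100100100100110101110101 walk d0:H0→d1:-→d2:-→d3:-→d4:-→d5:-→d6:-→d7:-→d8:-→d9:-→d10:-→d11:-→d12:-→d13:-→d14:-→d15:-→d16:-→d17:-→d18:-→d19:-→d20:-→d21:-→d22:-→d23:-→d24:-→d25:-→d26:-→d27:-→d28:H3 -> H3
  + 233.36.212.0/22 (H4) depth=22
  lookup 233.36.215.94: bits 11101001001001001101011101011110 walk d0:H0→d1:-→d2:-→d3:-→d4:-→d5:-→d6:-→d7:-→d8:-→d9:-→d10:-→d11:-→d12:-→d13:-→d14:-→d15:-→d16:-→d17:-→d18:-→d19:-→d20:-→d21:-→d22:H4→d23:-→d24:-→d25:-→d26:-→d27:-→d28:H3→d29:-→d30:-→d31:-→d32:H6 -> H6
  del 233.36.215.80/28 (clear depth 28)
  + 215.6.7.130/32 (H5) depth=32
  del 215.6.7.130/32 (clear depth 32)

== LOOKUPS ==
["H6","H6","H5","H3","H3","H3","H3","H3","H6"]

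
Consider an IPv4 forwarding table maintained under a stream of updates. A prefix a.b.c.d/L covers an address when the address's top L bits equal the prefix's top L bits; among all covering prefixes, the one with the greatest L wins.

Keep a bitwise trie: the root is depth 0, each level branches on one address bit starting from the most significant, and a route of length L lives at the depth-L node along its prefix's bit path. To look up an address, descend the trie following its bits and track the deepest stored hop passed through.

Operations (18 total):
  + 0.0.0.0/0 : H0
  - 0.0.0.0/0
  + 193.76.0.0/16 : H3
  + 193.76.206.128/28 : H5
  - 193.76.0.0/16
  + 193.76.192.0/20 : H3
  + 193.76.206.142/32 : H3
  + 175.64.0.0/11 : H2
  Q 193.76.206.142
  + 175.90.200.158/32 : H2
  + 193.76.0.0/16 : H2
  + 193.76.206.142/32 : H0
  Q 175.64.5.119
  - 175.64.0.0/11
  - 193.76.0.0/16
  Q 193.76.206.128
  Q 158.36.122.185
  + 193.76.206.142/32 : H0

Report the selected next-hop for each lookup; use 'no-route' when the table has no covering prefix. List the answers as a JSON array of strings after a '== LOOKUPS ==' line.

Process each operation:
  + 0.0.0.0/0 (H0) depth=0
  del 0.0.0.0/0 (clear depth 0)
  + 193.76.0.0/16 (H3) depth=16
  + 193.76.206.128/28 (H5) depth=28
  del 193.76.0.0/16 (clear depth 16)
  + 193.76.192.0/20 (H3) depth=20
  + 193.76.206.142/32 (H3) depth=32
  + 175.64.0.0/11 (H2) depth=11
  ? 193.76.206.142  path d0:-→d1:-→d2:-→d3:-→d4:-→d5:-→d6:-→d7:-→d8:-→d9:-→d10:-→d11:-→d12:-→d13:-→d14:-→d15:-→d16:-→d17:-→d18:-→d19:-→d20:H3→d21:-→d22:-→d23:-→d24:-→d25:-→d26:-→d27:-→d28:H5→d29:-→d30:-→d31:-→d32:H3  best=H3
  + 175.90.200.158/32 (H2) depth=32
  + 193.76.0.0/16 (H2) depth=16
  + 193.76.206.142/32 (H0) depth=32
  ? 175.64.5.119  path d0:-→d1:-→d2:-→d3:-→d4:-→d5:-→d6:-→d7:-→d8:-→d9:-→d10:-→d11:H2  best=H2
  del 175.64.0.0/11 (clear depth 11)
  del 193.76.0.0/16 (clear depth 16)
  ? 193.76.206.128  path d0:-→d1:-→d2:-→d3:-→d4:-→d5:-→d6:-→d7:-→d8:-→d9:-→d10:-→d11:-→d12:-→d13:-→d14:-→d15:-→d16:-→d17:-→d18:-→d19:-→d20:H3→d21:-→d22:-→d23:-→d24:-→d25:-→d26:-→d27:-→d28:H5  best=H5
  ? 158.36.122.185  path d0:-→d1:-→d2:-  best=no-route
  + 193.76.206.142/32 (H0) depth=32

== LOOKUPS ==
["H3","H2","H5","no-route"]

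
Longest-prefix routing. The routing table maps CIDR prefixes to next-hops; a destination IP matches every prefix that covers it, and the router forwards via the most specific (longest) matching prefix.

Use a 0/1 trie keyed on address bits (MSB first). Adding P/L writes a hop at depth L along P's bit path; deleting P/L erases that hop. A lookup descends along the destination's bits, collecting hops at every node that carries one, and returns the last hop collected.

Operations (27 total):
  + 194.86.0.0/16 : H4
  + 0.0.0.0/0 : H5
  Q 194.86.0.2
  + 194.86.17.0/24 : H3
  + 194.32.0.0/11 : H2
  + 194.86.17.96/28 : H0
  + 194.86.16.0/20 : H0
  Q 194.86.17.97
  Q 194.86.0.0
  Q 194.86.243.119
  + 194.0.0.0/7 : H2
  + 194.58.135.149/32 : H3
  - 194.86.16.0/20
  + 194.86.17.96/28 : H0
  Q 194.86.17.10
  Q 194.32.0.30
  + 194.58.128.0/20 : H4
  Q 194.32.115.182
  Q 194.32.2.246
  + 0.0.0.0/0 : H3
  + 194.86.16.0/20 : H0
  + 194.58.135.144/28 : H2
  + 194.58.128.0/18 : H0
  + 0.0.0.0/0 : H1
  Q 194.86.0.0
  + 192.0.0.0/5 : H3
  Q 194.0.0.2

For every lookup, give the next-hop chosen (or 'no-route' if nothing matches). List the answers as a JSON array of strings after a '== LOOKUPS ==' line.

Process each operation:
  add 194.86.0.0/16 -> H4 at depth 16
  add 0.0.0.0/0 -> H5 at depth 0
  ? 194.86.0.2  path d0:H5→d1:-→d2:-→d3:-→d4:-→d5:-→d6:-→d7:-→d8:-→d9:-→d10:-→d11:-→d12:-→d13:-→d14:-→d15:-→d16:H4  best=H4
  add 194.86.17.0/24 -> H3 at depth 24
  add 194.32.0.0/11 -> H2 at depth 11
  add 194.86.17.96/28 -> H0 at depth 28
  add 194.86.16.0/20 -> H0 at depth 20
  ? 194.86.17.97  path d0:H5→d1:-→d2:-→d3:-→d4:-→d5:-→d6:-→d7:-→d8:-→d9:-→d10:-→d11:-→d12:-→d13:-→d14:-→d15:-→d16:H4→d17:-→d18:-→d19:-→d20:H0→d21:-→d22:-→d23:-→d24:H3→d25:-→d26:-→d27:-→d28:H0  best=H0
  ? 194.86.0.0  path d0:H5→d1:-→d2:-→d3:-→d4:-→d5:-→d6:-→d7:-→d8:-→d9:-→d10:-→d11:-→d12:-→d13:-→d14:-→d15:-→d16:H4→d17:-→d18:-→d19:-  best=H4
  ? 194.86.243.119  path d0:H5→d1:-→d2:-→d3:-→d4:-→d5:-→d6:-→d7:-→d8:-→d9:-→d10:-→d11:-→d12:-→d13:-→d14:-→d15:-→d16:H4  best=H4
  add 194.0.0.0/7 -> H2 at depth 7
  add 194.58.135.149/32 -> H3 at depth 32
  del 194.86.16.0/20 (clear depth 20)
  add 194.86.17.96/28 -> H0 at depth 28
  ? 194.86.17.10  path d0:H5→d1:-→d2:-→d3:-→d4:-→d5:-→d6:-→d7:H2→d8:-→d9:-→d10:-→d11:-→d12:-→d13:-→d14:-→d15:-→d16:H4→d17:-→d18:-→d19:-→d20:-→d21:-→d22:-→d23:-→d24:H3→d25:-  best=H3
  ? 194.32.0.30  path d0:H5→d1:-→d2:-→d3:-→d4:-→d5:-→d6:-→d7:H2→d8:-→d9:-→d10:-→d11:H2  best=H2
  add 194.58.128.0/20 -> H4 at depth 20
  ? 194.32.115.182  path d0:H5→d1:-→d2:-→d3:-→d4:-→d5:-→d6:-→d7:H2→d8:-→d9:-→d10:-→d11:H2  best=H2
  ? 194.32.2.246  path d0:H5→d1:-→d2:-→d3:-→d4:-→d5:-→d6:-→d7:H2→d8:-→d9:-→d10:-→d11:H2  best=H2
  add 0.0.0.0/0 -> H3 at depth 0
  add 194.86.16.0/20 -> H0 at depth 20
  add 194.58.135.144/28 -> H2 at depth 28
  add 194.58.128.0/18 -> H0 at depth 18
  add 0.0.0.0/0 -> H1 at depth 0
  ? 194.86.0.0  path d0:H1→d1:-→d2:-→d3:-→d4:-→d5:-→d6:-→d7:H2→d8:-→d9:-→d10:-→d11:-→d12:-→d13:-→d14:-→d15:-→d16:H4→d17:-→d18:-→d19:-  best=H4
  add 192.0.0.0/5 -> H3 at depth 5
  ? 194.0.0.2  path d0:H1→d1:-→d2:-→d3:-→d4:-→d5:H3→d6:-→d7:H2→d8:-→d9:-→d10:-  best=H2

== LOOKUPS ==
["H4","H0","H4","H4","H3","H2","H2","H2","H4","H2"]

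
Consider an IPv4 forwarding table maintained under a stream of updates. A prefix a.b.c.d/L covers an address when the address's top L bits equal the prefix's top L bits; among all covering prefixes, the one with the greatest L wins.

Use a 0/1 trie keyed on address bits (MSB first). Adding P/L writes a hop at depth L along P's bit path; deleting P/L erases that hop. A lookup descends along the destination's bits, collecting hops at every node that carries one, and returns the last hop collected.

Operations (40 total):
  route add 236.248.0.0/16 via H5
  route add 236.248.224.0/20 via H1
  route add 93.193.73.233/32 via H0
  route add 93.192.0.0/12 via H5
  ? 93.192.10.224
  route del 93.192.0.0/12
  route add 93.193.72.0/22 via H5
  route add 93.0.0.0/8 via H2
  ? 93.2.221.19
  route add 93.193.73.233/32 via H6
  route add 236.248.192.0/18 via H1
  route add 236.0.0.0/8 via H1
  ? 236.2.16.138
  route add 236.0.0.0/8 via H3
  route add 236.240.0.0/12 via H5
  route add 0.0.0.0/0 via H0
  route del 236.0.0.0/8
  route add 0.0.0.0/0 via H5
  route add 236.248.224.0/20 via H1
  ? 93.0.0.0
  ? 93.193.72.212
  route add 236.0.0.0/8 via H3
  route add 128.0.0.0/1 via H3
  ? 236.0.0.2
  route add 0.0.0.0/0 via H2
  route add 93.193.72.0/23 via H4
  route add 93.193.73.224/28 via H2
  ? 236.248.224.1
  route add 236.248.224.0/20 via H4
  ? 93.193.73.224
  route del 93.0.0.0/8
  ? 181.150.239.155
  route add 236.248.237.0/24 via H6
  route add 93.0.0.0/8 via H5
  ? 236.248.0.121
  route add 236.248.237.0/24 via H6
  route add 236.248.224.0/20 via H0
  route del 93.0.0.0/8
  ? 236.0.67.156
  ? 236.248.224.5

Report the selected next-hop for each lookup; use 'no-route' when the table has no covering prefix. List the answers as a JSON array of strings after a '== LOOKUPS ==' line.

Process each operation:
  add 236.248.0.0/16 -> H5 at depth 16
  add 236.248.224.0/20 -> H1 at depth 20
  add 93.193.73.233/32 -> H0 at depth 32
  add 93.192.0.0/12 -> H5 at depth 12
  lookup 93.192.10.224: bits 010111011100000 walk d0:-→d1:-→d2:-→d3:-→d4:-→d5:-→d6:-→d7:-→d8:-→d9:-→d10:-→d11:-→d12:H5→d13:-→d14:-→d15:- -> H5
  - 93.192.0.0/12 clear@12
  add 93.193.72.0/22 -> H5 at depth 22
  add 93.0.0.0/8 -> H2 at depth 8
  lookup 93.2.221.19: bits 01011101 walk d0:-→d1:-→d2:-→d3:-→d4:-→d5:-→d6:-→d7:-→d8:H2 -> H2
  add 93.193.73.233/32 -> H6 at depth 32
  add 236.248.192.0/18 -> H1 at depth 18
  add 236.0.0.0/8 -> H1 at depth 8
  lookup 236.2.16.138: bits 11101100 walk d0:-→d1:-→d2:-→d3:-→d4:-→d5:-→d6:-→d7:-→d8:H1 -> H1
  add 236.0.0.0/8 -> H3 at depth 8
  add 236.240.0.0/12 -> H5 at depth 12
  add 0.0.0.0/0 -> H0 at depth 0
  - 236.0.0.0/8 clear@8
  add 0.0.0.0/0 -> H5 at depth 0
  add 236.248.224.0/20 -> H1 at depth 20
  lookup 93.0.0.0: bits 01011101 walk d0:H5→d1:-→d2:-→d3:-→d4:-→d5:-→d6:-→d7:-→d8:H2 -> H2
  lookup 93.193.72.212: bits 01011101110000010100100 walk d0:H5→d1:-→d2:-→d3:-→d4:-→d5:-→d6:-→d7:-→d8:H2→d9:-→d10:-→d11:-→d12:-→d13:-→d14:-→d15:-→d16:-→d17:-→d18:-→d19:-→d20:-→d21:-→d22:H5→d23:- -> H5
  add 236.0.0.0/8 -> H3 at depth 8
  add 128.0.0.0/1 -> H3 at depth 1
  lookup 236.0.0.2: bits 11101100 walk d0:H5→d1:H3→d2:-→d3:-→d4:-→d5:-→d6:-→d7:-→d8:H3 -> H3
  add 0.0.0.0/0 -> H2 at depth 0
  add 93.193.72.0/23 -> H4 at depth 23
  add 93.193.73.224/28 -> H2 at depth 28
  lookup 236.248.224.1: bits 11101100111110001110 walk d0:H2→d1:H3→d2:-→d3:-→d4:-→d5:-→d6:-→d7:-→d8:H3→d9:-→d10:-→d11:-→d12:H5→d13:-→d14:-→d15:-→d16:H5→d17:-→d18:H1→d19:-→d20:H1 -> H1
  add 236.248.224.0/20 -> H4 at depth 20
  lookup 93.193.73.224: bits 0101110111000001010010011110 walk d0:H2→d1:-→d2:-→d3:-→d4:-→d5:-→d6:-→d7:-→d8:H2→d9:-→d10:-→d11:-→d12:-→d13:-→d14:-→d15:-→d16:-→d17:-→d18:-→d19:-→d20:-→d21:-→d22:H5→d23:H4→d24:-→d25:-→d26:-→d27:-→d28:H2 -> H2
  - 93.0.0.0/8 clear@8
  lookup 181.150.239.155: bits 1 walk d0:H2→d1:H3 -> H3
  add 236.248.237.0/24 -> H6 at depth 24
  add 93.0.0.0/8 -> H5 at depth 8
  lookup 236.248.0.121: bits 1110110011111000 walk d0:H2→d1:H3→d2:-→d3:-→d4:-→d5:-→d6:-→d7:-→d8:H3→d9:-→d10:-→d11:-→d12:H5→d13:-→d14:-→d15:-→d16:H5 -> H5
  add 236.248.237.0/24 -> H6 at depth 24
  add 236.248.224.0/20 -> H0 at depth 20
  - 93.0.0.0/8 clear@8
  lookup 236.0.67.156: bits 11101100 walk d0:H2→d1:H3→d2:-→d3:-→d4:-→d5:-→d6:-→d7:-→d8:H3 -> H3
  lookup 236.248.224.5: bits 11101100111110001110 walk d0:H2→d1:H3→d2:-→d3:-→d4:-→d5:-→d6:-→d7:-→d8:H3→d9:-→d10:-→d11:-→d12:H5→d13:-→d14:-→d15:-→d16:H5→d17:-→d18:H1→d19:-→d20:H0 -> H0

== LOOKUPS ==
["H5","H2","H1","H2","H5","H3","H1","H2","H3","H5","H3","H0"]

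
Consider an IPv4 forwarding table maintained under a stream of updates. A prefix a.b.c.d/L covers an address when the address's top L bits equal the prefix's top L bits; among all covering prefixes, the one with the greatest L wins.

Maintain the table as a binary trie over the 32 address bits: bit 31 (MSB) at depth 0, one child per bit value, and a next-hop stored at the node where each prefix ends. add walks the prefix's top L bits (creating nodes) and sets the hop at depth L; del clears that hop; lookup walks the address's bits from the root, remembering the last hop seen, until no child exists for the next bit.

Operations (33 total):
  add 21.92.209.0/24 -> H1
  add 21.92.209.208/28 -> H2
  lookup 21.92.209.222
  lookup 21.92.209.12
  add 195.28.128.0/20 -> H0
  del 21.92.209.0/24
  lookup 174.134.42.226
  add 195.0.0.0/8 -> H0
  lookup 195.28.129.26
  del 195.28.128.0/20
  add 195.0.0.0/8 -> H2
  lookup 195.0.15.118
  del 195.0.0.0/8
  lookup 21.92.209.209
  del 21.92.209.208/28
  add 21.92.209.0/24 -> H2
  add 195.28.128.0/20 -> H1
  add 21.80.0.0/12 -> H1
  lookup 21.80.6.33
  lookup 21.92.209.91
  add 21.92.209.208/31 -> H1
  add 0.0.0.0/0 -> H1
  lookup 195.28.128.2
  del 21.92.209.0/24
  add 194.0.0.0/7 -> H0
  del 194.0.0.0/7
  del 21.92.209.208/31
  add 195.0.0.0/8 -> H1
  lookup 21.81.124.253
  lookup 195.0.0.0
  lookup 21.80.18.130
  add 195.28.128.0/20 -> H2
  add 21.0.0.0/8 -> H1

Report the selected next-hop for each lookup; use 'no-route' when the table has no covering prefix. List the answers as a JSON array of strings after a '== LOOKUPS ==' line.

Trace:
  + 21.92.209.0/24 (H1) depth=24
  + 21.92.209.208/28 (H2) depth=28
  Q 21.92.209.222: descend 0001010101011100110100011101 ; hops seen [H1,H2] ; pick H2
  Q 21.92.209.12: descend 000101010101110011010001 ; hops seen [H1] ; pick H1
  + 195.28.128.0/20 (H0) depth=20
  del 21.92.209.0/24 (clear depth 24)
  Q 174.134.42.226: descend 1 ; hops seen [∅] ; pick no-route
  + 195.0.0.0/8 (H0) depth=8
  Q 195.28.129.26: descend 11000011000111001000 ; hops seen [H0,H0] ; pick H0
  del 195.28.128.0/20 (clear depth 20)
  + 195.0.0.0/8 (H2) depth=8
  Q 195.0.15.118: descend 11000011000 ; hops seen [H2] ; pick H2
  del 195.0.0.0/8 (clear depth 8)
  Q 21.92.209.209: descend 0001010101011100110100011101 ; hops seen [H2] ; pick H2
  del 21.92.209.208/28 (clear depth 28)
  + 21.92.209.0/24 (H2) depth=24
  + 195.28.128.0/20 (H1) depth=20
  + 21.80.0.0/12 (H1) depth=12
  Q 21.80.6.33: descend 000101010101 ; hops seen [H1] ; pick H1
  Q 21.92.209.91: descend 000101010101110011010001 ; hops seen [H1,H2] ; pick H2
  + 21.92.209.208/31 (H1) depth=31
  + 0.0.0.0/0 (H1) depth=0
  Q 195.28.128.2: descend 11000011000111001000 ; hops seen [H1,H1] ; pick H1
  del 21.92.209.0/24 (clear depth 24)
  + 194.0.0.0/7 (H0) depth=7
  del 194.0.0.0/7 (clear depth 7)
  del 21.92.209.208/31 (clear depth 31)
  + 195.0.0.0/8 (H1) depth=8
  Q 21.81.124.253: descend 000101010101 ; hops seen [H1,H1] ; pick H1
  Q 195.0.0.0: descend 11000011000 ; hops seen [H1,H1] ; pick H1
  Q 21.80.18.130: descend 000101010101 ; hops seen [H1,H1] ; pick H1
  + 195.28.128.0/20 (H2) depth=20
  + 21.0.0.0/8 (H1) depth=8

== LOOKUPS ==
["H2","H1","no-route","H0","H2","H2","H1","H2","H1","H1","H1","H1"]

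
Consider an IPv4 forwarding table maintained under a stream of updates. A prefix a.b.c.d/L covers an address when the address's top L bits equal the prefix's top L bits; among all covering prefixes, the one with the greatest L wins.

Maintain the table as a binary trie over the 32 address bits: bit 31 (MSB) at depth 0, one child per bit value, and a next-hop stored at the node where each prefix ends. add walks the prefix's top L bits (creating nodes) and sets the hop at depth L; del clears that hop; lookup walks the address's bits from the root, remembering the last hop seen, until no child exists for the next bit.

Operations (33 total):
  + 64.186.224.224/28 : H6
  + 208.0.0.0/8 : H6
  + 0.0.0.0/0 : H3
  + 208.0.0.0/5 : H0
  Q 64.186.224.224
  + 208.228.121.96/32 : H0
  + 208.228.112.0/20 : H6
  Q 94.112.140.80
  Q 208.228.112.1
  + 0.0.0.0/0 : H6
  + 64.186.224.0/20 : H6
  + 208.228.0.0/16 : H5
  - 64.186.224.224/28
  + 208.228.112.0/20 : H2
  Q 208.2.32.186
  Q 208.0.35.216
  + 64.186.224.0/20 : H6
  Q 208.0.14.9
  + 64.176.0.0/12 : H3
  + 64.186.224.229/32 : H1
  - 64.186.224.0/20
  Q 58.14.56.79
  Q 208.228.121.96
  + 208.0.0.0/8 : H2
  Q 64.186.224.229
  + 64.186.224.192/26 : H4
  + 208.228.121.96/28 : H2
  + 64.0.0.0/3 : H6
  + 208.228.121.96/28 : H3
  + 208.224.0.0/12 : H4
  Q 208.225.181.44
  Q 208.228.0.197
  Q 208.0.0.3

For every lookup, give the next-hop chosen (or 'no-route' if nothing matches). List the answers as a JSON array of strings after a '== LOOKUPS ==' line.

Apply in order:
  add 64.186.224.224/28 -> H6 at depth 28
  add 208.0.0.0/8 -> H6 at depth 8
  add 0.0.0.0/0 -> H3 at depth 0
  add 208.0.0.0/5 -> H0 at depth 5
  ? 64.186.224.224  path d0:H3→d1:-→d2:-→d3:-→d4:-→d5:-→d6:-→d7:-→d8:-→d9:-→d10:-→d11:-→d12:-→d13:-→d14:-→d15:-→d16:-→d17:-→d18:-→d19:-→d20:-→d21:-→d22:-→d23:-→d24:-→d25:-→d26:-→d27:-→d28:H6  best=H6
  add 208.228.121.96/32 -> H0 at depth 32
  add 208.228.112.0/20 -> H6 at depth 20
  ? 94.112.140.80  path d0:H3→d1:-→d2:-→d3:-  best=H3
  ? 208.228.112.1  path d0:H3→d1:-→d2:-→d3:-→d4:-→d5:H0→d6:-→d7:-→d8:H6→d9:-→d10:-→d11:-→d12:-→d13:-→d14:-→d15:-→d16:-→d17:-→d18:-→d19:-→d20:H6  best=H6
  add 0.0.0.0/0 -> H6 at depth 0
  add 64.186.224.0/20 -> H6 at depth 20
  add 208.228.0.0/16 -> H5 at depth 16
  - 64.186.224.224/28 clear@28
  add 208.228.112.0/20 -> H2 at depth 20
  ? 208.2.32.186  path d0:H6→d1:-→d2:-→d3:-→d4:-→d5:H0→d6:-→d7:-→d8:H6  best=H6
  ? 208.0.35.216  path d0:H6→d1:-→d2:-→d3:-→d4:-→d5:H0→d6:-→d7:-→d8:H6  best=H6
  add 64.186.224.0/20 -> H6 at depth 20
  ? 208.0.14.9  path d0:H6→d1:-→d2:-→d3:-→d4:-→d5:H0→d6:-→d7:-→d8:H6  best=H6
  add 64.176.0.0/12 -> H3 at depth 12
  add 64.186.224.229/32 -> H1 at depth 32
  - 64.186.224.0/20 clear@20
  ? 58.14.56.79  path d0:H6→d1:-  best=H6
  ? 208.228.121.96  path d0:H6→d1:-→d2:-→d3:-→d4:-→d5:H0→d6:-→d7:-→d8:H6→d9:-→d10:-→d11:-→d12:-→d13:-→d14:-→d15:-→d16:H5→d17:-→d18:-→d19:-→d20:H2→d21:-→d22:-→d23:-→d24:-→d25:-→d26:-→d27:-→d28:-→d29:-→d30:-→d31:-→d32:H0  best=H0
  add 208.0.0.0/8 -> H2 at depth 8
  ? 64.186.224.229  path d0:H6→d1:-→d2:-→d3:-→d4:-→d5:-→d6:-→d7:-→d8:-→d9:-→d10:-→d11:-→d12:H3→d13:-→d14:-→d15:-→d16:-→d17:-→d18:-→d19:-→d20:-→d21:-→d22:-→d23:-→d24:-→d25:-→d26:-→d27:-→d28:-→d29:-→d30:-→d31:-→d32:H1  best=H1
  add 64.186.224.192/26 -> H4 at depth 26
  add 208.228.121.96/28 -> H2 at depth 28
  add 64.0.0.0/3 -> H6 at depth 3
  add 208.228.121.96/28 -> H3 at depth 28
  add 208.224.0.0/12 -> H4 at depth 12
  ? 208.225.181.44  path d0:H6→d1:-→d2:-→d3:-→d4:-→d5:H0→d6:-→d7:-→d8:H2→d9:-→d10:-→d11:-→d12:H4→d13:-  best=H4
  ? 208.228.0.197  path d0:H6→d1:-→d2:-→d3:-→d4:-→d5:H0→d6:-→d7:-→d8:H2→d9:-→d10:-→d11:-→d12:H4→d13:-→d14:-→d15:-→d16:H5→d17:-  best=H5
  ? 208.0.0.3  path d0:H6→d1:-→d2:-→d3:-→d4:-→d5:H0→d6:-→d7:-→d8:H2  best=H2

== LOOKUPS ==
["H6","H3","H6","H6","H6","H6","H6","H0","H1","H4","H5","H2"]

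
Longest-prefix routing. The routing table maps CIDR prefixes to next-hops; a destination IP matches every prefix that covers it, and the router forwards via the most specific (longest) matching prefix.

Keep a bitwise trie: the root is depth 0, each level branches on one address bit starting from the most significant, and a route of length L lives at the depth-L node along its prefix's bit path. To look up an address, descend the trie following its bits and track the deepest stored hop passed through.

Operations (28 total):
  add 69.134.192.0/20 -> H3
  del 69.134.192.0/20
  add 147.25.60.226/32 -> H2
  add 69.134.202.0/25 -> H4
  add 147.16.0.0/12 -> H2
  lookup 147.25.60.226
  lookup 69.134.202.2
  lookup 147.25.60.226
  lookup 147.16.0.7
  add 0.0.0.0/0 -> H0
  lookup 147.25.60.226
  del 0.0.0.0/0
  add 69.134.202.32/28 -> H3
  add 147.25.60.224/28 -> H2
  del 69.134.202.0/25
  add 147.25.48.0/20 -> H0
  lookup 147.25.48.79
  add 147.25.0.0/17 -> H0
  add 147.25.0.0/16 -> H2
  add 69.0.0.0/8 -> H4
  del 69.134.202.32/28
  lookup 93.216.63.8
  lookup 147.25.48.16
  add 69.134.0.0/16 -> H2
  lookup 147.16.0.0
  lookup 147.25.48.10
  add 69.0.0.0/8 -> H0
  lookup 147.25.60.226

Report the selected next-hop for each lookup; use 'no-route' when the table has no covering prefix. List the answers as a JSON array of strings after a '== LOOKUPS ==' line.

Trace:
  + 69.134.192.0/20 (H3) depth=20
  - 69.134.192.0/20 clear@20
  + 147.25.60.226/32 (H2) depth=32
  + 69.134.202.0/25 (H4) depth=25
  + 147.16.0.0/12 (H2) depth=12
  Q 147.25.60.226: descend 10010011000110010011110011100010 ; hops seen [H2,H2] ; pick H2
  Q 69.134.202.2: descend 0100010110000110110010100 ; hops seen [H4] ; pick H4
  Q 147.25.60.226: descend 10010011000110010011110011100010 ; hops seen [H2,H2] ; pick H2
  Q 147.16.0.7: descend 100100110001 ; hops seen [H2] ; pick H2
  + 0.0.0.0/0 (H0) depth=0
  Q 147.25.60.226: descend 10010011000110010011110011100010 ; hops seen [H0,H2,H2] ; pick H2
  - 0.0.0.0/0 clear@0
  + 69.134.202.32/28 (H3) depth=28
  + 147.25.60.224/28 (H2) depth=28
  - 69.134.202.0/25 clear@25
  + 147.25.48.0/20 (H0) depth=20
  Q 147.25.48.79: descend 10010011000110010011 ; hops seen [H2,H0] ; pick H0
  + 147.25.0.0/17 (H0) depth=17
  + 147.25.0.0/16 (H2) depth=16
  + 69.0.0.0/8 (H4) depth=8
  - 69.134.202.32/28 clear@28
  Q 93.216.63.8: descend 010 ; hops seen [∅] ; pick no-route
  Q 147.25.48.16: descend 10010011000110010011 ; hops seen [H2,H2,H0,H0] ; pick H0
  + 69.134.0.0/16 (H2) depth=16
  Q 147.16.0.0: descend 100100110001 ; hops seen [H2] ; pick H2
  Q 147.25.48.10: descend 10010011000110010011 ; hops seen [H2,H2,H0,H0] ; pick H0
  + 69.0.0.0/8 (H0) depth=8
  Q 147.25.60.226: descend 10010011000110010011110011100010 ; hops seen [H2,H2,H0,H0,H2,H2] ; pick H2

== LOOKUPS ==
["H2","H4","H2","H2","H2","H0","no-route","H0","H2","H0","H2"]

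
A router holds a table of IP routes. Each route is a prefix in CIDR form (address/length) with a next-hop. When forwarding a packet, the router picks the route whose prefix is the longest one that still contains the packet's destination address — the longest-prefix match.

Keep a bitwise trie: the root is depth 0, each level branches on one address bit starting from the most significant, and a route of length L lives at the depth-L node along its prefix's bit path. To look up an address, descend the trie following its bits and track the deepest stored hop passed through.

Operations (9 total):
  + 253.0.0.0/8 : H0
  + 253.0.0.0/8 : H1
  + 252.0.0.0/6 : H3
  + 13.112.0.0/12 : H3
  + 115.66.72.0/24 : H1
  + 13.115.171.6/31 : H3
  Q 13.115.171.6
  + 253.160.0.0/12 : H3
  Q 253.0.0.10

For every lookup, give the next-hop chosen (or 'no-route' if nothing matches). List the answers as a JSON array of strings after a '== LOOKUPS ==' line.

Apply in order:
  add 253.0.0.0/8 -> H0 at depth 8
  add 253.0.0.0/8 -> H1 at depth 8
  add 252.0.0.0/6 -> H3 at depth 6
  add 13.112.0.0/12 -> H3 at depth 12
  add 115.66.72.0/24 -> H1 at depth 24
  add 13.115.171.6/31 -> H3 at depth 31
  Q 13.115.171.6: descend 0000110101110011101010110000011 ; hops seen [H3,H3] ; pick H3
  add 253.160.0.0/12 -> H3 at depth 12
  Q 253.0.0.10: descend 11111101 ; hops seen [H3,H1] ; pick H1

== LOOKUPS ==
["H3","H1"]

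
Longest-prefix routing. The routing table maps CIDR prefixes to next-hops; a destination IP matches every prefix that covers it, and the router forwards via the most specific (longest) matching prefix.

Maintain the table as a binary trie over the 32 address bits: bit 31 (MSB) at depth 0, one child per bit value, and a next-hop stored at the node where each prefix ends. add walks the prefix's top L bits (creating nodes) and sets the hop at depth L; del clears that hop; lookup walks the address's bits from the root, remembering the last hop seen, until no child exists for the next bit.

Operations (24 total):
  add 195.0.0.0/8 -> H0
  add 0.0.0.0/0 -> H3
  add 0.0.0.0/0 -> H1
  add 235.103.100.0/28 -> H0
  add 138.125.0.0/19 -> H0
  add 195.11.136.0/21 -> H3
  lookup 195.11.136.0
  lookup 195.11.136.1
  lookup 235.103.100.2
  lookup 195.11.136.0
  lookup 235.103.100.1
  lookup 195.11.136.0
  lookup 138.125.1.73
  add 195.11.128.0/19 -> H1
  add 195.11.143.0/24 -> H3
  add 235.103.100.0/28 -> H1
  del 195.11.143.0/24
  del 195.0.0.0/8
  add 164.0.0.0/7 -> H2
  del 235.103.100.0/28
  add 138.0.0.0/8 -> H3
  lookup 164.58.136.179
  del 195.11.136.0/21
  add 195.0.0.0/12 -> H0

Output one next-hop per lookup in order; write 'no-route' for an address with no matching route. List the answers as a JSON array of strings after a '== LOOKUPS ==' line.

Trace:
  + 195.0.0.0/8 (H0) depth=8
  + 0.0.0.0/0 (H3) depth=0
  + 0.0.0.0/0 (H1) depth=0
  + 235.103.100.0/28 (H0) depth=28
  + 138.125.0.0/19 (H0) depth=19
  + 195.11.136.0/21 (H3) depth=21
  ? 195.11.136.0  path d0:H1→d1:-→d2:-→d3:-→d4:-→d5:-→d6:-→d7:-→d8:H0→d9:-→d10:-→d11:-→d12:-→d13:-→d14:-→d15:-→d16:-→d17:-→d18:-→d19:-→d20:-→d21:H3  best=H3
  ? 195.11.136.1  path d0:H1→d1:-→d2:-→d3:-→d4:-→d5:-→d6:-→d7:-→d8:H0→d9:-→d10:-→d11:-→d12:-→d13:-→d14:-→d15:-→d16:-→d17:-→d18:-→d19:-→d20:-→d21:H3  best=H3
  ? 235.103.100.2  path d0:H1→d1:-→d2:-→d3:-→d4:-→d5:-→d6:-→d7:-→d8:-→d9:-→d10:-→d11:-→d12:-→d13:-→d14:-→d15:-→d16:-→d17:-→d18:-→d19:-→d20:-→d21:-→d22:-→d23:-→d24:-→d25:-→d26:-→d27:-→d28:H0  best=H0
  ? 195.11.136.0  path d0:H1→d1:-→d2:-→d3:-→d4:-→d5:-→d6:-→d7:-→d8:H0→d9:-→d10:-→d11:-→d12:-→d13:-→d14:-→d15:-→d16:-→d17:-→d18:-→d19:-→d20:-→d21:H3  best=H3
  ? 235.103.100.1  path d0:H1→d1:-→d2:-→d3:-→d4:-→d5:-→d6:-→d7:-→d8:-→d9:-→d10:-→d11:-→d12:-→d13:-→d14:-→d15:-→d16:-→d17:-→d18:-→d19:-→d20:-→d21:-→d22:-→d23:-→d24:-→d25:-→d26:-→d27:-→d28:H0  best=H0
  ? 195.11.136.0  path d0:H1→d1:-→d2:-→d3:-→d4:-→d5:-→d6:-→d7:-→d8:H0→d9:-→d10:-→d11:-→d12:-→d13:-→d14:-→d15:-→d16:-→d17:-→d18:-→d19:-→d20:-→d21:H3  best=H3
  ? 138.125.1.73  path d0:H1→d1:-→d2:-→d3:-→d4:-→d5:-→d6:-→d7:-→d8:-→d9:-→d10:-→d11:-→d12:-→d13:-→d14:-→d15:-→d16:-→d17:-→d18:-→d19:H0  best=H0
  + 195.11.128.0/19 (H1) depth=19
  + 195.11.143.0/24 (H3) depth=24
  + 235.103.100.0/28 (H1) depth=28
  - 195.11.143.0/24 clear@24
  - 195.0.0.0/8 clear@8
  + 164.0.0.0/7 (H2) depth=7
  - 235.103.100.0/28 clear@28
  + 138.0.0.0/8 (H3) depth=8
  ? 164.58.136.179  path d0:H1→d1:-→d2:-→d3:-→d4:-→d5:-→d6:-→d7:H2  best=H2
  - 195.11.136.0/21 clear@21
  + 195.0.0.0/12 (H0) depth=12

== LOOKUPS ==
["H3","H3","H0","H3","H0","H3","H0","H2"]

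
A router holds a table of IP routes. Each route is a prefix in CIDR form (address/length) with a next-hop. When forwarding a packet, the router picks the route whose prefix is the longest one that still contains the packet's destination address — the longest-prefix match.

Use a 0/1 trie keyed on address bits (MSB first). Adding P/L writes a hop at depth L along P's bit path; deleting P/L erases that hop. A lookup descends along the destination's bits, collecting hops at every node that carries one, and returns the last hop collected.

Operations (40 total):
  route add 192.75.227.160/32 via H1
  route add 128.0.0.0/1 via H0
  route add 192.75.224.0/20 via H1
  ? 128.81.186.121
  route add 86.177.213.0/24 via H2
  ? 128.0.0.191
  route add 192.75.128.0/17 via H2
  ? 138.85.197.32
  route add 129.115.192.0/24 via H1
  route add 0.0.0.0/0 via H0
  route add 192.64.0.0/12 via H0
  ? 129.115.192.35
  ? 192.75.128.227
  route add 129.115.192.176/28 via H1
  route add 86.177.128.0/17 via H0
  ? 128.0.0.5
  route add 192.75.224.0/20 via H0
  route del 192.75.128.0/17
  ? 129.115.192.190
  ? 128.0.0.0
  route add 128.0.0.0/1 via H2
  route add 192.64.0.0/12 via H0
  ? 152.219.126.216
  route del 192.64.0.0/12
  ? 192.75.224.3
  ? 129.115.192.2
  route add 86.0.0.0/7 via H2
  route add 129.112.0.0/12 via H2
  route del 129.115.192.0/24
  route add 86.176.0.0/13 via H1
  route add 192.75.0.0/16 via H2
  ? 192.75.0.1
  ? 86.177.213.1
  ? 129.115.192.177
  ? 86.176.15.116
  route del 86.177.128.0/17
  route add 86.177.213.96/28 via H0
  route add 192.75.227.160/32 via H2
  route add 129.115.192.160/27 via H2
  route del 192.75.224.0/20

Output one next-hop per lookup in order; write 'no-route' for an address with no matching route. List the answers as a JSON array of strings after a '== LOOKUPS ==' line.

Trace:
  + 192.75.227.160/32 (H1) depth=32
  + 128.0.0.0/1 (H0) depth=1
  + 192.75.224.0/20 (H1) depth=20
  ? 128.81.186.121  path d0:-→d1:H0  best=H0
  + 86.177.213.0/24 (H2) depth=24
  ? 128.0.0.191  path d0:-→d1:H0  best=H0
  + 192.75.128.0/17 (H2) depth=17
  ? 138.85.197.32  path d0:-→d1:H0  best=H0
  + 129.115.192.0/24 (H1) depth=24
  + 0.0.0.0/0 (H0) depth=0
  + 192.64.0.0/12 (H0) depth=12
  ? 129.115.192.35  path d0:H0→d1:H0→d2:-→d3:-→d4:-→d5:-→d6:-→d7:-→d8:-→d9:-→d10:-→d11:-→d12:-→d13:-→d14:-→d15:-→d16:-→d17:-→d18:-→d19:-→d20:-→d21:-→d22:-→d23:-→d24:H1  best=H1
  ? 192.75.128.227  path d0:H0→d1:H0→d2:-→d3:-→d4:-→d5:-→d6:-→d7:-→d8:-→d9:-→d10:-→d11:-→d12:H0→d13:-→d14:-→d15:-→d16:-→d17:H2  best=H2
  + 129.115.192.176/28 (H1) depth=28
  + 86.177.128.0/17 (H0) depth=17
  ? 128.0.0.5  path d0:H0→d1:H0→d2:-→d3:-→d4:-→d5:-→d6:-→d7:-  best=H0
  + 192.75.224.0/20 (H0) depth=20
  - 192.75.128.0/17 clear@17
  ? 129.115.192.190  path d0:H0→d1:H0→d2:-→d3:-→d4:-→d5:-→d6:-→d7:-→d8:-→d9:-→d10:-→d11:-→d12:-→d13:-→d14:-→d15:-→d16:-→d17:-→d18:-→d19:-→d20:-→d21:-→d22:-→d23:-→d24:H1→d25:-→d26:-→d27:-→d28:H1  best=H1
  ? 128.0.0.0  path d0:H0→d1:H0→d2:-→d3:-→d4:-→d5:-→d6:-→d7:-  best=H0
  + 128.0.0.0/1 (H2) depth=1
  + 192.64.0.0/12 (H0) depth=12
  ? 152.219.126.216  path d0:H0→d1:H2→d2:-→d3:-  best=H2
  - 192.64.0.0/12 clear@12
  ? 192.75.224.3  path d0:H0→d1:H2→d2:-→d3:-→d4:-→d5:-→d6:-→d7:-→d8:-→d9:-→d10:-→d11:-→d12:-→d13:-→d14:-→d15:-→d16:-→d17:-→d18:-→d19:-→d20:H0→d21:-→d22:-  best=H0
  ? 129.115.192.2  path d0:H0→d1:H2→d2:-→d3:-→d4:-→d5:-→d6:-→d7:-→d8:-→d9:-→d10:-→d11:-→d12:-→d13:-→d14:-→d15:-→d16:-→d17:-→d18:-→d19:-→d20:-→d21:-→d22:-→d23:-→d24:H1  best=H1
  + 86.0.0.0/7 (H2) depth=7
  + 129.112.0.0/12 (H2) depth=12
  - 129.115.192.0/24 clear@24
  + 86.176.0.0/13 (H1) depth=13
  + 192.75.0.0/16 (H2) depth=16
  ? 192.75.0.1  path d0:H0→d1:H2→d2:-→d3:-→d4:-→d5:-→d6:-→d7:-→d8:-→d9:-→d10:-→d11:-→d12:-→d13:-→d14:-→d15:-→d16:H2  best=H2
  ? 86.177.213.1  path d0:H0→d1:-→d2:-→d3:-→d4:-→d5:-→d6:-→d7:H2→d8:-→d9:-→d10:-→d11:-→d12:-→d13:H1→d14:-→d15:-→d16:-→d17:H0→d18:-→d19:-→d20:-→d21:-→d22:-→d23:-→d24:H2  best=H2
  ? 129.115.192.177  path d0:H0→d1:H2→d2:-→d3:-→d4:-→d5:-→d6:-→d7:-→d8:-→d9:-→d10:-→d11:-→d12:H2→d13:-→d14:-→d15:-→d16:-→d17:-→d18:-→d19:-→d20:-→d21:-→d22:-→d23:-→d24:-→d25:-→d26:-→d27:-→d28:H1  best=H1
  ? 86.176.15.116  path d0:H0→d1:-→d2:-→d3:-→d4:-→d5:-→d6:-→d7:H2→d8:-→d9:-→d10:-→d11:-→d12:-→d13:H1→d14:-→d15:-  best=H1
  - 86.177.128.0/17 clear@17
  + 86.177.213.96/28 (H0) depth=28
  + 192.75.227.160/32 (H2) depth=32
  + 129.115.192.160/27 (H2) depth=27
  - 192.75.224.0/20 clear@20

== LOOKUPS ==
["H0","H0","H0","H1","H2","H0","H1","H0","H2","H0","H1","H2","H2","H1","H1"]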